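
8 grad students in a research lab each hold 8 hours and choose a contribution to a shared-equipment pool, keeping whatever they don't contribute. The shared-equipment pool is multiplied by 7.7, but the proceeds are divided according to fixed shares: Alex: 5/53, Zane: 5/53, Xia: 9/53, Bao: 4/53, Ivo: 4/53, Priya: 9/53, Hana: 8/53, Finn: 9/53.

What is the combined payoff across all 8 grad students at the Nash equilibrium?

278.40 hours

Player j's private return per contributed unit is 7.7 × (j's share). Contributing is weakly dominant for j when that share is at least 1/7.7 = 0.1299, and contributing 0 is dominant otherwise.
The shares above 0.1299 belong to Xia, Priya, Hana and Finn, contributing 8 each; the remaining 4 contribute 0. Total contributed: 32.
The shared-equipment pool pays out 7.7 × 32 = 246.40 in total (split across the unequal shares, but the aggregate is all that matters for the group sum).
The 4 free-riders keep 8 each, adding 32. Group total = 32 + 246.40 = 278.40.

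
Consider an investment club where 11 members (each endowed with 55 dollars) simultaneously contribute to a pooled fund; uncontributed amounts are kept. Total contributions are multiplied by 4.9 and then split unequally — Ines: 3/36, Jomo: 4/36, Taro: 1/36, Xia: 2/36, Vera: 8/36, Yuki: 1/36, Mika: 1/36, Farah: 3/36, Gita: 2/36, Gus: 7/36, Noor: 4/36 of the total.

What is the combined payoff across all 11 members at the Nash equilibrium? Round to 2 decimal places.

819.50 dollars

Each unit j contributes comes back to j as 4.9 × (j's share), so j prefers to contribute only if that share exceeds 1/4.9 = 0.2041; otherwise keeping the unit dominates.
The only share above 0.2041 is Vera's 8/36, contributing 55; the remaining 10 contribute 0. Total contributed: 55.
The pooled fund pays out 4.9 × 55 = 269.50 in total (split across the unequal shares, but the aggregate is all that matters for the group sum).
The 10 free-riders keep 55 each, adding 550. Group total = 550 + 269.50 = 819.50.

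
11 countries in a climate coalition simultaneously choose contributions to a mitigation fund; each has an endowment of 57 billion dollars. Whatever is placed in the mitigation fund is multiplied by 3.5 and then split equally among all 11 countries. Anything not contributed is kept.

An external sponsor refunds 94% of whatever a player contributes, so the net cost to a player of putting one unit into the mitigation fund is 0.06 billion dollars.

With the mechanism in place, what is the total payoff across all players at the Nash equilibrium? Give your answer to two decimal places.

2783.88 billion dollars

With the mechanism, a contributed unit returns (3.5/11) / 0.06 = 5.3030 per unit of net cost to the contributor — now above 1 — so contributing fully is weakly dominant for every player.
At the Nash equilibrium everyone contributes 57. Group total payoff = 11 × (57 × 0.94 + 3.5 × 57) = 2783.88.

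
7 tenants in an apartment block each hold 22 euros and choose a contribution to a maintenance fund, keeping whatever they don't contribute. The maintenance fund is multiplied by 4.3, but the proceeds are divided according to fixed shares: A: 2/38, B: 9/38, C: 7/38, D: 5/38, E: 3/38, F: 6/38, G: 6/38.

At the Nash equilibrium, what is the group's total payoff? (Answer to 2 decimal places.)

Player j's private return per contributed unit is 4.3 × (j's share). Contributing is weakly dominant for j when that share is at least 1/4.3 = 0.2326, and contributing 0 is dominant otherwise.
B alone (share 9/38) is above the threshold, contributing 22; the remaining 6 contribute 0. Total contributed: 22.
The maintenance fund pays out 4.3 × 22 = 94.60 in total (split across the unequal shares, but the aggregate is all that matters for the group sum).
The 6 free-riders keep 22 each, adding 132. Group total = 132 + 94.60 = 226.60.

226.60 euros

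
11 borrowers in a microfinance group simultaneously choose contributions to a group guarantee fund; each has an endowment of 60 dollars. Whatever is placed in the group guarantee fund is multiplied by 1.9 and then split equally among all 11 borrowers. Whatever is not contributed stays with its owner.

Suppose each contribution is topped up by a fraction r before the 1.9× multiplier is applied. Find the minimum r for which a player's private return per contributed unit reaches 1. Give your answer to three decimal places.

With matching at rate r, one contributed unit becomes (1 + r) in the group guarantee fund and returns 1.9 × (1 + r) / 11 to the contributor.
Setting this equal to 1: 1 + r = 11/1.9 = 5.7895.
So the minimum matching rate is r = 5.7895 − 1 = 4.789.

4.789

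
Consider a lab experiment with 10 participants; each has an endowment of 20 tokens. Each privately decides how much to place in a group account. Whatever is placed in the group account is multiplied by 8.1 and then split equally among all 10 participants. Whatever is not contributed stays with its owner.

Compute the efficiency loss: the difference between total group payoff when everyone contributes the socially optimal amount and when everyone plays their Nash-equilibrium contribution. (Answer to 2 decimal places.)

1420.00 tokens

Each contributed unit returns 8.1/10 = 0.8100 to its contributor — below 1 — so contributing 0 is dominant for every player. At the Nash equilibrium everyone keeps their 20, and the group total is 10 × 20 = 200.
Each contributed unit returns 8.100 to the group as a whole (0.8100 to each of 10 players), which exceeds 1, so the social optimum is full contribution: group total = 8.100 × 200 = 1620.00.
Efficiency loss = 1620.00 − 200 = 1420.00.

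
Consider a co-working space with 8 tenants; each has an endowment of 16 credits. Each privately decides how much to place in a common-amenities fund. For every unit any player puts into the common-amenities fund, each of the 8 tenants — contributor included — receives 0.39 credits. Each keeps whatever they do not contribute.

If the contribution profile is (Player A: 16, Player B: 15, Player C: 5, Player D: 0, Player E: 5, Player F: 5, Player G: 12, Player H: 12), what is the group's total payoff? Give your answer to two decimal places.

276.40 credits

Total contributed: 16 + 15 + 5 + 0 + 5 + 5 + 12 + 12 = 70; total kept: 8 × 16 − 70 = 58.
The common-amenities fund pays out 0.39 × 8 × 70 = 218.40 in aggregate.
Group total = 58 + 218.40 = 276.40.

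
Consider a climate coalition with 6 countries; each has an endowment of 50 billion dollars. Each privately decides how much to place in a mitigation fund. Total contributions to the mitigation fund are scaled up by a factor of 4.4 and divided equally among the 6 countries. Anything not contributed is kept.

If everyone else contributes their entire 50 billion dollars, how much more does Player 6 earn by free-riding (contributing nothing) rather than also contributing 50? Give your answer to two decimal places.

Switching from a contribution of 50 to 0 lets Player 6 keep an extra 50 billion dollars, but lowers the mitigation fund by 50, which costs Player 6 their own share of that drop: 4.4/6 × 50 = 36.67.
Net gain = 50 − 36.67 = 13.33. The private return per contributed unit (0.7333) is below 1, so free-riding is indeed the best response regardless of what the others do.

13.33 billion dollars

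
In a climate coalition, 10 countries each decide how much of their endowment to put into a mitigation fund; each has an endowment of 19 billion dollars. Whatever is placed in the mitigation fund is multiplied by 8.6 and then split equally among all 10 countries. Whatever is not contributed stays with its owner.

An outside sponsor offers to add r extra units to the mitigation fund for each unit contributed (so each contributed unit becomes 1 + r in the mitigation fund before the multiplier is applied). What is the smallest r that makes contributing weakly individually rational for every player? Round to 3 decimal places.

With matching at rate r, one contributed unit becomes (1 + r) in the mitigation fund and returns 8.6 × (1 + r) / 10 to the contributor.
Setting this equal to 1: 1 + r = 10/8.6 = 1.1628.
So the minimum matching rate is r = 1.1628 − 1 = 0.163.

0.163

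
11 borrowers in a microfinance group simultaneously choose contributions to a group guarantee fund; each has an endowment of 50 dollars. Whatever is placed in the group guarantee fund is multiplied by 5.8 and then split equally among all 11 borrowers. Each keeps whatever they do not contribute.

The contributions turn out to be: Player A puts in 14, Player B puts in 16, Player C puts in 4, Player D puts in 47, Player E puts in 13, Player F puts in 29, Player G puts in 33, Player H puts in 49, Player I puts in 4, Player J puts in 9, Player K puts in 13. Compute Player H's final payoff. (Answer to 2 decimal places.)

Total contributed: 14 + 16 + 4 + 47 + 13 + 29 + 33 + 49 + 4 + 9 + 13 = 231.
Each receives 5.8 × 231 / 11 = 121.80 from the group guarantee fund.
Player H keeps 50 − 49 = 1, so Player H's payoff is 1 + 121.80 = 122.80.

122.80 dollars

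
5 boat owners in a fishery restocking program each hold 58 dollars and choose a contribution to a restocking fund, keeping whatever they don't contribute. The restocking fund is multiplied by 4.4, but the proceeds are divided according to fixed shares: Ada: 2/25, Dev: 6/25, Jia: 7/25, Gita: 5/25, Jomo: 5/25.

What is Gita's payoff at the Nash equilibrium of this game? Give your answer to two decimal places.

Each unit j contributes comes back to j as 4.4 × (j's share), so j prefers to contribute only if that share exceeds 1/4.4 = 0.2273; otherwise keeping the unit dominates.
Dev and Jia are above the threshold, contributing 58 each; the remaining 3 contribute 0. Total contributed: 116.
Gita keeps 58 and receives 4.4 × 116 × 5/25 = 102.08 from the restocking fund, for a payoff of 160.08.

160.08 dollars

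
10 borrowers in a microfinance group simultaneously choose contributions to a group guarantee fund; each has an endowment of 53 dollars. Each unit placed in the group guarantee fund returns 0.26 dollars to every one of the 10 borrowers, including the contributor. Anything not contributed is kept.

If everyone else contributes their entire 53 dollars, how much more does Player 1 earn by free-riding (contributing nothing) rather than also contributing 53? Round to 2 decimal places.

39.22 dollars

Switching from a contribution of 53 to 0 lets Player 1 keep an extra 53 dollars, but lowers the group guarantee fund by 53, which costs Player 1 their own share of that drop: 0.26 × 53 = 13.78.
Net gain = 53 − 13.78 = 39.22. The private return per contributed unit (0.26) is below 1, so free-riding is indeed the best response regardless of what the others do.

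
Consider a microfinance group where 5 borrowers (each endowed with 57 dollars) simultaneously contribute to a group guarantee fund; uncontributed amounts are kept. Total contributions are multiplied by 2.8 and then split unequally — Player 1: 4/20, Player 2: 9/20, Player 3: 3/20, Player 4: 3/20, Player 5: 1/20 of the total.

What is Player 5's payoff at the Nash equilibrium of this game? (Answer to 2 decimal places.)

64.98 dollars

Each unit j contributes comes back to j as 2.8 × (j's share), so j prefers to contribute only if that share exceeds 1/2.8 = 0.3571; otherwise keeping the unit dominates.
Player 2 alone (share 9/20) is above the threshold, contributing 57; the remaining 4 contribute 0. Total contributed: 57.
Player 5 keeps 57 and receives 2.8 × 57 × 1/20 = 7.98 from the group guarantee fund, for a payoff of 64.98.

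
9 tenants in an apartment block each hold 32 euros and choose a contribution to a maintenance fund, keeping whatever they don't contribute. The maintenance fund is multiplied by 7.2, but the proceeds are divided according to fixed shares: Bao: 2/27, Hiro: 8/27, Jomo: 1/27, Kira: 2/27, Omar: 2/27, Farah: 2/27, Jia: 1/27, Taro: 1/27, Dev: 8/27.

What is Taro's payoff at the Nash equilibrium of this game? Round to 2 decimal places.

For player j, contributing a unit is worthwhile iff 7.2 × (j's share) ≥ 1, i.e. iff j's share is at least 0.1389.
The shares above 0.1389 belong to Hiro and Dev, contributing 32 each; the remaining 7 contribute 0. Total contributed: 64.
Taro keeps 32 and receives 7.2 × 64 × 1/27 = 17.07 from the maintenance fund, for a payoff of 49.07.

49.07 euros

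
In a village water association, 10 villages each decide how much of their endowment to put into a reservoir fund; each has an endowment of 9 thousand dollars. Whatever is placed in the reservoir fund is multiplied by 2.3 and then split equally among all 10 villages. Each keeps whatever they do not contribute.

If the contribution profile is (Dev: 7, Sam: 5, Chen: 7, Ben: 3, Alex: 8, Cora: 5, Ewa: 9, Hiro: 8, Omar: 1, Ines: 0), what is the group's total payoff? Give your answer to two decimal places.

158.90 thousand dollars

Total contributed: 7 + 5 + 7 + 3 + 8 + 5 + 9 + 8 + 1 + 0 = 53; total kept: 10 × 9 − 53 = 37.
The reservoir fund pays out 2.3 × 53 = 121.90 in aggregate.
Group total = 37 + 121.90 = 158.90.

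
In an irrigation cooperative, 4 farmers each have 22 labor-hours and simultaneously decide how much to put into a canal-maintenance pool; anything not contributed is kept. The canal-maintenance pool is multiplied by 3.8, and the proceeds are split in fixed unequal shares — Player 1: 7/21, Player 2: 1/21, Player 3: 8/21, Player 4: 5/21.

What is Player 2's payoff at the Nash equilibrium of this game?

29.96 labor-hours

Each unit j contributes comes back to j as 3.8 × (j's share), so j prefers to contribute only if that share exceeds 1/3.8 = 0.2632; otherwise keeping the unit dominates.
Player 1 and Player 3 clear that bar, contributing 22 each; the remaining 2 contribute 0. Total contributed: 44.
Player 2 keeps 22 and receives 3.8 × 44 × 1/21 = 7.96 from the canal-maintenance pool, for a payoff of 29.96.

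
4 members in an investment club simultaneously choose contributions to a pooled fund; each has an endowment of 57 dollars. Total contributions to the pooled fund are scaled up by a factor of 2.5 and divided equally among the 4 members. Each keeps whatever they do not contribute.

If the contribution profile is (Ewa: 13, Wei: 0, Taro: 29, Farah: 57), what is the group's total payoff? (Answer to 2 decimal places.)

Total contributed: 13 + 0 + 29 + 57 = 99; total kept: 4 × 57 − 99 = 129.
The pooled fund pays out 2.5 × 99 = 247.50 in aggregate.
Group total = 129 + 247.50 = 376.50.

376.50 dollars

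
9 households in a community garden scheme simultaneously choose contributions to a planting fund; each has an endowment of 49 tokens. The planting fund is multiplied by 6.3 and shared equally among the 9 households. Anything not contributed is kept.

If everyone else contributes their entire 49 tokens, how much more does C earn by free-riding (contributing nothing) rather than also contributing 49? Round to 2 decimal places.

Switching from a contribution of 49 to 0 lets C keep an extra 49 tokens, but lowers the planting fund by 49, which costs C their own share of that drop: 6.3/9 × 49 = 34.30.
Net gain = 49 − 34.30 = 14.70. The private return per contributed unit (0.7000) is below 1, so free-riding is indeed the best response regardless of what the others do.

14.70 tokens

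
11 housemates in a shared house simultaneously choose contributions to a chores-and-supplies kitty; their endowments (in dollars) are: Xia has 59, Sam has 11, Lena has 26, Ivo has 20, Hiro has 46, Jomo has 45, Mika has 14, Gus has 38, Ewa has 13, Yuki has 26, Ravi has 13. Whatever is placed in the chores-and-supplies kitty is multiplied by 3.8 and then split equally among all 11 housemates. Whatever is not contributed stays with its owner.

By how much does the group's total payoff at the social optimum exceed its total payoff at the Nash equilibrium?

870.80 dollars

The private return per contributed unit is 3.8/11 = 0.3455 < 1 for every player regardless of endowment, so the Nash equilibrium is zero contribution and the group total is Σ E_j = 59 + 11 + 26 + 20 + 46 + 45 + 14 + 38 + 13 + 26 + 13 = 311.
Each contributed unit returns 3.800 to the group, so the social optimum is full contribution by everyone: group total = 3.800 × 311 = 1181.80.
Efficiency loss = (3.800 − 1) × 311 = 870.80.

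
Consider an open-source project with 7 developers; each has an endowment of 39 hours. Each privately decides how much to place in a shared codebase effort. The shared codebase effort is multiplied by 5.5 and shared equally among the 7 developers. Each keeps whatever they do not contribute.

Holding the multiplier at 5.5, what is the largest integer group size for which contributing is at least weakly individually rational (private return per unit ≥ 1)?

Private return per unit is 5.5/(group size), which is ≥ 1 whenever the group size is ≤ 5.5.
The largest such integer is 5.

5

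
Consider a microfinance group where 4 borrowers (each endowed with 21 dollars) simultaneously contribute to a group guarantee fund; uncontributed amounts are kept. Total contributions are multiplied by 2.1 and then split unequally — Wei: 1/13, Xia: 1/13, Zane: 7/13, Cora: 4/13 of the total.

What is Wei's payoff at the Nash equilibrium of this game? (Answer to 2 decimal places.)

24.39 dollars

Each unit j contributes comes back to j as 2.1 × (j's share), so j prefers to contribute only if that share exceeds 1/2.1 = 0.4762; otherwise keeping the unit dominates.
The only share above 0.4762 is Zane's 7/13, contributing 21; the remaining 3 contribute 0. Total contributed: 21.
Wei keeps 21 and receives 2.1 × 21 × 1/13 = 3.39 from the group guarantee fund, for a payoff of 24.39.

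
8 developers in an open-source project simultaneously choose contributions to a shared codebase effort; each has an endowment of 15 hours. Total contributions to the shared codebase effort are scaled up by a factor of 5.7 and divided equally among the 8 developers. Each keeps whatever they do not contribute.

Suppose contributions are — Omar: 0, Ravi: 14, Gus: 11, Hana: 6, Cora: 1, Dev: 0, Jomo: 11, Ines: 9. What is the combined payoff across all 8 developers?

364.40 hours

Total contributed: 0 + 14 + 11 + 6 + 1 + 0 + 11 + 9 = 52; total kept: 8 × 15 − 52 = 68.
The shared codebase effort pays out 5.7 × 52 = 296.40 in aggregate.
Group total = 68 + 296.40 = 364.40.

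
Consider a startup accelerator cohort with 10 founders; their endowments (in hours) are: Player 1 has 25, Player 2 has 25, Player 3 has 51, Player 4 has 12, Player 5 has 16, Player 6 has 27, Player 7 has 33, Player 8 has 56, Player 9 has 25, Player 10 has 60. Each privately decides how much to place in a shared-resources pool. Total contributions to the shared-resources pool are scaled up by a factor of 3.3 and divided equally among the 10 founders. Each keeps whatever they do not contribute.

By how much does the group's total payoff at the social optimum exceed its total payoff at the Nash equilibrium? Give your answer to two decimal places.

The private return per contributed unit is 3.3/10 = 0.3300 < 1 for every player regardless of endowment, so the Nash equilibrium is zero contribution and the group total is Σ E_j = 25 + 25 + 51 + 12 + 16 + 27 + 33 + 56 + 25 + 60 = 330.
Each contributed unit returns 3.300 to the group, so the social optimum is full contribution by everyone: group total = 3.300 × 330 = 1089.00.
Efficiency loss = (3.300 − 1) × 330 = 759.00.

759.00 hours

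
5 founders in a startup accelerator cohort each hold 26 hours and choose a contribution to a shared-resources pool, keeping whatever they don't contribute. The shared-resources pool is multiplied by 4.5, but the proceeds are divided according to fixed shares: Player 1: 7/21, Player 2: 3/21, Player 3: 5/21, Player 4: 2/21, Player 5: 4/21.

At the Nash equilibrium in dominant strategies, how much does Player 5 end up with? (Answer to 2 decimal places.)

70.57 hours

Player j's private return per contributed unit is 4.5 × (j's share). Contributing is weakly dominant for j when that share is at least 1/4.5 = 0.2222, and contributing 0 is dominant otherwise.
Player 1 and Player 3 are above the threshold, contributing 26 each; the remaining 3 contribute 0. Total contributed: 52.
Player 5 keeps 26 and receives 4.5 × 52 × 4/21 = 44.57 from the shared-resources pool, for a payoff of 70.57.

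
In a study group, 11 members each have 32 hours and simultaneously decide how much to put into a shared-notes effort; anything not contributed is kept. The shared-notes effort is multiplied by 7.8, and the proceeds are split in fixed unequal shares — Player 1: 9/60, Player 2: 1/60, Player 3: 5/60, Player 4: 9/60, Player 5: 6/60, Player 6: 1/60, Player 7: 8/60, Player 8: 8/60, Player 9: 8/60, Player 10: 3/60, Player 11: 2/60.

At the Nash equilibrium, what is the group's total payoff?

1440.00 hours

For player j, contributing a unit is worthwhile iff 7.8 × (j's share) ≥ 1, i.e. iff j's share is at least 0.1282.
The shares above 0.1282 belong to Player 1, Player 4, Player 7, Player 8 and Player 9, contributing 32 each; the remaining 6 contribute 0. Total contributed: 160.
The shared-notes effort pays out 7.8 × 160 = 1248.00 in total (split across the unequal shares, but the aggregate is all that matters for the group sum).
The 6 free-riders keep 32 each, adding 192. Group total = 192 + 1248.00 = 1440.00.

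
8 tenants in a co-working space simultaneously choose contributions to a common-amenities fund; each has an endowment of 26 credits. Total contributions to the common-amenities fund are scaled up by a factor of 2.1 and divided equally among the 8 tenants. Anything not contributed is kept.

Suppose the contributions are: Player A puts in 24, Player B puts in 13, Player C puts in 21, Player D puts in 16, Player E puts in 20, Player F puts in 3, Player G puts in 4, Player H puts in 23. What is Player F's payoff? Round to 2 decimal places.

55.55 credits

Total contributed: 24 + 13 + 21 + 16 + 20 + 3 + 4 + 23 = 124.
Each receives 2.1 × 124 / 8 = 32.55 from the common-amenities fund.
Player F keeps 26 − 3 = 23, so Player F's payoff is 23 + 32.55 = 55.55.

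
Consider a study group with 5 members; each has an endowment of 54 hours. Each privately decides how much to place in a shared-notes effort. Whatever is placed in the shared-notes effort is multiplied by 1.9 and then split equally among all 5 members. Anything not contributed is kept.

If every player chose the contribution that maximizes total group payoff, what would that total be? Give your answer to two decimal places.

Each contributed unit returns 1.900 to the group as a whole (0.3800 to each of 5 players), which exceeds 1, so the social optimum is full contribution: group total = 1.900 × 270 = 513.00.

513.00 hours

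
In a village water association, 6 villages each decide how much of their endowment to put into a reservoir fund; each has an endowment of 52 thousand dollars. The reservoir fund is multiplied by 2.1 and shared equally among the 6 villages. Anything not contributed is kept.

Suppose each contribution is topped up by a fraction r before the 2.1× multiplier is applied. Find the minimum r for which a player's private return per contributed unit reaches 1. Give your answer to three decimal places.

1.857

With matching at rate r, one contributed unit becomes (1 + r) in the reservoir fund and returns 2.1 × (1 + r) / 6 to the contributor.
Setting this equal to 1: 1 + r = 6/2.1 = 2.8571.
So the minimum matching rate is r = 2.8571 − 1 = 1.857.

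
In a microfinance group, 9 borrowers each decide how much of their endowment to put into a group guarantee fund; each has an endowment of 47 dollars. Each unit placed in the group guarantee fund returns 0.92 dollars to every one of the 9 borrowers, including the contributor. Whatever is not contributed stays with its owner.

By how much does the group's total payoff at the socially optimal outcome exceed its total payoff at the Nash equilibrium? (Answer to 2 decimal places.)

The private return per contributed unit is 0.92 < 1, so contributing 0 is dominant for every player. At the Nash equilibrium everyone keeps their 47, and the group total is 9 × 47 = 423.
Each contributed unit returns 8.280 to the group as a whole (0.92 to each of 9 players), which exceeds 1, so the social optimum is full contribution: group total = 8.280 × 423 = 3502.44.
Efficiency loss = 3502.44 − 423 = 3079.44.

3079.44 dollars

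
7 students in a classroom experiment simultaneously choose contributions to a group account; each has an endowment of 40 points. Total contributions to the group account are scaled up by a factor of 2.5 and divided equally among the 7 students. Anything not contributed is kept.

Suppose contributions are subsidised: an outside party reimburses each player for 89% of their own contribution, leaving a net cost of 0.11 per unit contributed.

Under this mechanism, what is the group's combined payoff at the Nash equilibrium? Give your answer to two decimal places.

949.20 points

Under the mechanism each unit contributed yields (2.5/7) / 0.11 = 3.2468 back to its contributor per unit of net cost, which exceeds 1, making full contribution the dominant choice for everyone.
At the Nash equilibrium everyone contributes 40. Group total payoff = 7 × (40 × 0.89 + 2.5 × 40) = 949.20.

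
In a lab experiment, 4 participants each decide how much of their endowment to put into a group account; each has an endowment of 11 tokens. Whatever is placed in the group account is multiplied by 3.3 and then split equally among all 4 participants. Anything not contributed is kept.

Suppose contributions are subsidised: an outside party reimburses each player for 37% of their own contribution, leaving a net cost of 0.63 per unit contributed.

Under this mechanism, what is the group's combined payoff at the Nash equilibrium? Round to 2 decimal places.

161.48 tokens

Under the mechanism each unit contributed yields (3.3/4) / 0.63 = 1.3095 back to its contributor per unit of net cost, which exceeds 1, making full contribution the dominant choice for everyone.
So the Nash equilibrium is full contribution by all 4; the group earns 4 × (11 × 0.37 + 3.3 × 11) = 161.48.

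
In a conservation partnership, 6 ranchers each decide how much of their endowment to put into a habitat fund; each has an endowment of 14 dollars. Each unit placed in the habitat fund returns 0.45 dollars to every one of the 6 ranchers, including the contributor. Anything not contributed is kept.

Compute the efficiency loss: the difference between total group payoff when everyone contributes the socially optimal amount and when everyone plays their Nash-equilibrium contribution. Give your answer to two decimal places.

142.80 dollars

The private return per contributed unit is 0.45 < 1, so contributing 0 is dominant for every player. At the Nash equilibrium everyone keeps their 14, and the group total is 6 × 14 = 84.
Each contributed unit returns 2.700 to the group as a whole (0.45 to each of 6 players), which exceeds 1, so the social optimum is full contribution: group total = 2.700 × 84 = 226.80.
Efficiency loss = 226.80 − 84 = 142.80.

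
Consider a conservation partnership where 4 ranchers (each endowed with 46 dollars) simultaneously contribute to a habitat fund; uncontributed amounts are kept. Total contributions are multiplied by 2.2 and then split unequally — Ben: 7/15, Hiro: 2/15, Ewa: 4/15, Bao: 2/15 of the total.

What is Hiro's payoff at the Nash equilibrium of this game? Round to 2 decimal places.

59.49 dollars

Each unit j contributes comes back to j as 2.2 × (j's share), so j prefers to contribute only if that share exceeds 1/2.2 = 0.4545; otherwise keeping the unit dominates.
Only Ben (7/15) clears that bar, contributing 46; the remaining 3 contribute 0. Total contributed: 46.
Hiro keeps 46 and receives 2.2 × 46 × 2/15 = 13.49 from the habitat fund, for a payoff of 59.49.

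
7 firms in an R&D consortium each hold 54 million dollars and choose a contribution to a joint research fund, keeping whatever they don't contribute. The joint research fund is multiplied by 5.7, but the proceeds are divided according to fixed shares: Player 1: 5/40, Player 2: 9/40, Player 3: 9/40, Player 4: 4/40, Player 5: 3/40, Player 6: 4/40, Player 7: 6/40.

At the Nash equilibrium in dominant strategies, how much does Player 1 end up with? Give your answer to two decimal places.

For player j, contributing a unit is worthwhile iff 5.7 × (j's share) ≥ 1, i.e. iff j's share is at least 0.1754.
Player 2 and Player 3 are above the threshold, contributing 54 each; the remaining 5 contribute 0. Total contributed: 108.
Player 1 keeps 54 and receives 5.7 × 108 × 5/40 = 76.95 from the joint research fund, for a payoff of 130.95.

130.95 million dollars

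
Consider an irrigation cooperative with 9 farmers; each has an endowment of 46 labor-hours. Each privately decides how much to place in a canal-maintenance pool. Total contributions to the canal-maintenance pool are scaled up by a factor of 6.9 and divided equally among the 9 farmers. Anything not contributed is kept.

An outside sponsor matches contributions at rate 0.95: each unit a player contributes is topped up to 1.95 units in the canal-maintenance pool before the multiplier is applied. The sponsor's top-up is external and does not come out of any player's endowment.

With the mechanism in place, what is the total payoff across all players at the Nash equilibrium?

Under the mechanism each unit contributed yields 6.9 × 1.95 / 9 = 1.4950 back to its contributor per unit of net cost, which exceeds 1, making full contribution the dominant choice for everyone.
At the Nash equilibrium everyone contributes 46. Group total payoff = 6.9 × 1.95 × 414 = 5570.37.

5570.37 labor-hours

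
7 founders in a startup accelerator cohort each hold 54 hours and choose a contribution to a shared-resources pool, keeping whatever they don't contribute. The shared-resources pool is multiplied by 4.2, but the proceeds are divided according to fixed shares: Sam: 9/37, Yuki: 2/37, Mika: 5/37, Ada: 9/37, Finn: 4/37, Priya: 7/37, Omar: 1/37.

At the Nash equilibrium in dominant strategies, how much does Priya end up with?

139.82 hours

Player j's private return per contributed unit is 4.2 × (j's share). Contributing is weakly dominant for j when that share is at least 1/4.2 = 0.2381, and contributing 0 is dominant otherwise.
The shares above 0.2381 belong to Sam and Ada, contributing 54 each; the remaining 5 contribute 0. Total contributed: 108.
Priya keeps 54 and receives 4.2 × 108 × 7/37 = 85.82 from the shared-resources pool, for a payoff of 139.82.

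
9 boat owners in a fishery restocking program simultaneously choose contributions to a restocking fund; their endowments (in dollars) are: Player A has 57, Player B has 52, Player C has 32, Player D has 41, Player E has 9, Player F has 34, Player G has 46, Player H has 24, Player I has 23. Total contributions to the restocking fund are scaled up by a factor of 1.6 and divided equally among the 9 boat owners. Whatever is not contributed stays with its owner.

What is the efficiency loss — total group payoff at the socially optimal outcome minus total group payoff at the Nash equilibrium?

The private return per contributed unit is 1.6/9 = 0.1778 < 1 for every player regardless of endowment, so the Nash equilibrium is zero contribution and the group total is Σ E_j = 57 + 52 + 32 + 41 + 9 + 34 + 46 + 24 + 23 = 318.
Each contributed unit returns 1.600 to the group, so the social optimum is full contribution by everyone: group total = 1.600 × 318 = 508.80.
Efficiency loss = (1.600 − 1) × 318 = 190.80.

190.80 dollars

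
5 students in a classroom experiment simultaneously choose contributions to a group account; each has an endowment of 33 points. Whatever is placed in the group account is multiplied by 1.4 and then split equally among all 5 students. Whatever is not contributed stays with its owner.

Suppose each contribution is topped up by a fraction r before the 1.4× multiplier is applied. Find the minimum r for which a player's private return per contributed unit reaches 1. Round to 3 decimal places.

2.571

With matching at rate r, one contributed unit becomes (1 + r) in the group account and returns 1.4 × (1 + r) / 5 to the contributor.
Setting this equal to 1: 1 + r = 5/1.4 = 3.5714.
So the minimum matching rate is r = 3.5714 − 1 = 2.571.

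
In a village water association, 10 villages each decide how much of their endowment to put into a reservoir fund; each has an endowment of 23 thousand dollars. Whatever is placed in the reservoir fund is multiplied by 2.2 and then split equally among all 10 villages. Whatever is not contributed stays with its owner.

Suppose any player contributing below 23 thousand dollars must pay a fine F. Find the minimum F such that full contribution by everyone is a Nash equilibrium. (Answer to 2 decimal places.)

17.94 thousand dollars

Given the others contribute fully, the best deviation is to contribute 0 (any partial contribution still incurs the fine and gives up units whose private return 0.2200 is below 1).
Deviating from 23 to 0 saves 23 thousand dollars but forfeits the deviator's share of the drop in the reservoir fund: 2.2/10 × 23 = 5.06.
So the deviation gain is 23 − 5.06 = 17.94, and the fine must be at least 17.94 thousand dollars to wipe it out.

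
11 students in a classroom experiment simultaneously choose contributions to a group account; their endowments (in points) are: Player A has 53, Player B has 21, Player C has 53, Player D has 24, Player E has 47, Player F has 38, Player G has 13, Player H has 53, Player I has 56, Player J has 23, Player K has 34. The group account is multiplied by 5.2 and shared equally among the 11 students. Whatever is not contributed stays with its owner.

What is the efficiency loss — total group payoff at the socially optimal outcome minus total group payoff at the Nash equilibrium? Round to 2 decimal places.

The private return per contributed unit is 5.2/11 = 0.4727 < 1 for every player regardless of endowment, so the Nash equilibrium is zero contribution and the group total is Σ E_j = 53 + 21 + 53 + 24 + 47 + 38 + 13 + 53 + 56 + 23 + 34 = 415.
Each contributed unit returns 5.200 to the group, so the social optimum is full contribution by everyone: group total = 5.200 × 415 = 2158.00.
Efficiency loss = (5.200 − 1) × 415 = 1743.00.

1743.00 points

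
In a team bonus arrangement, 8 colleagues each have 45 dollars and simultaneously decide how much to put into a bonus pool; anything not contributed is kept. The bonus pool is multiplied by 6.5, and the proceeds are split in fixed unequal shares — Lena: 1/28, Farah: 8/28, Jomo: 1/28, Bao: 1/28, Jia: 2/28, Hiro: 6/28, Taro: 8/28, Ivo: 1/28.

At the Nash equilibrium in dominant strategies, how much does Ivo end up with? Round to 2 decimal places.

76.34 dollars

Each unit j contributes comes back to j as 6.5 × (j's share), so j prefers to contribute only if that share exceeds 1/6.5 = 0.1538; otherwise keeping the unit dominates.
The shares above 0.1538 belong to Farah, Hiro and Taro, contributing 45 each; the remaining 5 contribute 0. Total contributed: 135.
Ivo keeps 45 and receives 6.5 × 135 × 1/28 = 31.34 from the bonus pool, for a payoff of 76.34.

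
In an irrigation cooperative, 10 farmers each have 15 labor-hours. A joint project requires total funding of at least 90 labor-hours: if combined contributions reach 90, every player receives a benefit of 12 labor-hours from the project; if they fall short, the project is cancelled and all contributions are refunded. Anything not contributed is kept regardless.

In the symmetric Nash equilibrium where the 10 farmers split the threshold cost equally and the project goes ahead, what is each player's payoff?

18 labor-hours

Equal share of the threshold: 90/10 = 9.
At this profile no one gains by cutting their contribution: any cut drops the total below 90, the project is cancelled, contributions are refunded, and the deviator ends with 15, which is less than 15 − 9 + 12 = 18. Contributing more than 9 just wastes the excess. So contributing exactly 9 is a best response.
Each player's payoff: 15 − 9 + 12 = 18.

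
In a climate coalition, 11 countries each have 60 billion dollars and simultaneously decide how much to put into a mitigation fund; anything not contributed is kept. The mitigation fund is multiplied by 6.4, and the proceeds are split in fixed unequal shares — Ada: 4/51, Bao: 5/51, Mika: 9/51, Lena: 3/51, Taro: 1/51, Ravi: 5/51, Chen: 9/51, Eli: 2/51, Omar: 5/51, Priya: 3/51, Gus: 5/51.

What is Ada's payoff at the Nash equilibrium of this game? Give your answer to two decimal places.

Player j's private return per contributed unit is 6.4 × (j's share). Contributing is weakly dominant for j when that share is at least 1/6.4 = 0.1563, and contributing 0 is dominant otherwise.
The shares above 0.1563 belong to Mika and Chen, contributing 60 each; the remaining 9 contribute 0. Total contributed: 120.
Ada keeps 60 and receives 6.4 × 120 × 4/51 = 60.24 from the mitigation fund, for a payoff of 120.24.

120.24 billion dollars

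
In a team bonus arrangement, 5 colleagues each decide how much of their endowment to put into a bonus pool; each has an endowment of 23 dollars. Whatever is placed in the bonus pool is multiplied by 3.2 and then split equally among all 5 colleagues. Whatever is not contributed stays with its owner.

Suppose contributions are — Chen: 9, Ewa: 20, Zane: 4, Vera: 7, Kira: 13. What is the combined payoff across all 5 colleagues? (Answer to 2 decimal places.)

231.60 dollars

Total contributed: 9 + 20 + 4 + 7 + 13 = 53; total kept: 5 × 23 − 53 = 62.
The bonus pool pays out 3.2 × 53 = 169.60 in aggregate.
Group total = 62 + 169.60 = 231.60.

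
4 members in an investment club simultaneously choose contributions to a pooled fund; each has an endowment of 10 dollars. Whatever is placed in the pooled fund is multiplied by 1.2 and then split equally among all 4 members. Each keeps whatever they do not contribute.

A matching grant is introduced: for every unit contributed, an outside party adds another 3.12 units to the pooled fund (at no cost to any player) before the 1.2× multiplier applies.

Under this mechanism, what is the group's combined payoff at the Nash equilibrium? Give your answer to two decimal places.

197.76 dollars

Under the mechanism each unit contributed yields 1.2 × 4.12 / 4 = 1.2360 back to its contributor per unit of net cost, which exceeds 1, making full contribution the dominant choice for everyone.
At the Nash equilibrium everyone contributes 10. Group total payoff = 1.2 × 4.12 × 40 = 197.76.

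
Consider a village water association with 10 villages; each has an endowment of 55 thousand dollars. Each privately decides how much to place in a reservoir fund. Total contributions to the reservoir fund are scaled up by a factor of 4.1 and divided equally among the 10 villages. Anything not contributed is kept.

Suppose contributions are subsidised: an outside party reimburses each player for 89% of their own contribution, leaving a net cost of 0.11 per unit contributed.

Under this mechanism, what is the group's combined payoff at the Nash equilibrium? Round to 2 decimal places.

2744.50 thousand dollars

The effective private return per unit is now (4.1/10) / 0.11 = 3.7273 > 1, so every player's dominant strategy flips to full contribution.
So the Nash equilibrium is full contribution by all 10; the group earns 10 × (55 × 0.89 + 4.1 × 55) = 2744.50.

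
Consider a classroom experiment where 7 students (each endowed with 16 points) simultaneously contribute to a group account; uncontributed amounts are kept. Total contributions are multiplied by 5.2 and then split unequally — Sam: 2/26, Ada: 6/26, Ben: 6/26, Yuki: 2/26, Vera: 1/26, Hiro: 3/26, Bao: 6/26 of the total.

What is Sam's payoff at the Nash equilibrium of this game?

35.20 points

For player j, contributing a unit is worthwhile iff 5.2 × (j's share) ≥ 1, i.e. iff j's share is at least 0.1923.
The shares above 0.1923 belong to Ada, Ben and Bao, contributing 16 each; the remaining 4 contribute 0. Total contributed: 48.
Sam keeps 16 and receives 5.2 × 48 × 2/26 = 19.20 from the group account, for a payoff of 35.20.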